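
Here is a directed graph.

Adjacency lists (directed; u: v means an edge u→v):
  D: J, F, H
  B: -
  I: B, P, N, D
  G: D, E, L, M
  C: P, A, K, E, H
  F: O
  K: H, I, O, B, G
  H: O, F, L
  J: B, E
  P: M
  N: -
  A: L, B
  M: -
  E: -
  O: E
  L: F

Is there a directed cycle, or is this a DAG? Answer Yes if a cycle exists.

No

DFS with white/gray/black marking, starting from F:
F gray
  O gray
    E gray
    E black
  O black
F black
D gray
  J gray
    B gray
    B black
    J→E: E black — skip
  J black
  D→F: F black — skip
  H gray
    H→O: O black — skip
    H→F: F black — skip
    L gray
      L→F: F black — skip
    L black
  H black
D black
I gray
  I→B: B black — skip
  P gray
    M gray
    M black
  P black
  N gray
  N black
  I→D: D black — skip
I black
G gray
  G→D: D black — skip
  G→E: E black — skip
  G→L: L black — skip
  G→M: M black — skip
G black
C gray
  C→P: P black — skip
  A gray
    A→L: L black — skip
    A→B: B black — skip
  A black
  K gray
    K→H: H black — skip
    K→I: I black — skip
    K→O: O black — skip
    K→B: B black — skip
    K→G: G black — skip
  K black
  C→E: E black — skip
  C→H: H black — skip
C black
Every edge goes to a white or black vertex — no back edge, so the graph is acyclic.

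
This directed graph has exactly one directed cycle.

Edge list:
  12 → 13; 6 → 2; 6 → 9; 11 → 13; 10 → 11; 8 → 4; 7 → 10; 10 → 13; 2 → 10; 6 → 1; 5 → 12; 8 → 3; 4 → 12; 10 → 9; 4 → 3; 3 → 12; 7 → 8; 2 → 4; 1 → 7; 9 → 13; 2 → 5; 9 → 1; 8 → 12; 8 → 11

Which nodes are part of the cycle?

1, 7, 9, 10

DFS with gray/black marking from 1:
1 gray
  7 gray
    8 gray
      3 gray
        12 gray
          13 gray
          13 black
        12 black
      3 black
      11 gray
        11→13: 13 black — skip
      11 black
      8→12: 12 black — skip
      4 gray
        4→12: 12 black — skip
        4→3: 3 black — skip
      4 black
    8 black
    10 gray
      10→13: 13 black — skip
      9 gray
        9→1: 1 is gray → back edge
Back edge closes the cycle 1 → 7 → 10 → 9 → 1; its vertices are {1, 7, 9, 10}.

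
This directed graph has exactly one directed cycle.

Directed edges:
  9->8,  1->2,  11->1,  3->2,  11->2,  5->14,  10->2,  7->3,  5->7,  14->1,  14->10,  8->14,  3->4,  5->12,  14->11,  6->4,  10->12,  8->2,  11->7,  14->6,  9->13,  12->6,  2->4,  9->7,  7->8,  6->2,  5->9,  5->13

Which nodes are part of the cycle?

7, 8, 11, 14

DFS with gray/black marking from 14:
14 gray
  6 gray
    4 gray
    4 black
    2 gray
      2→4: 4 black — skip
    2 black
  6 black
  1 gray
    1→2: 2 black — skip
  1 black
  10 gray
    12 gray
      12→6: 6 black — skip
    12 black
    10→2: 2 black — skip
  10 black
  11 gray
    7 gray
      8 gray
        8→2: 2 black — skip
        8→14: 14 is gray → back edge
Back edge closes the cycle 14 → 11 → 7 → 8 → 14; its vertices are {7, 8, 11, 14}.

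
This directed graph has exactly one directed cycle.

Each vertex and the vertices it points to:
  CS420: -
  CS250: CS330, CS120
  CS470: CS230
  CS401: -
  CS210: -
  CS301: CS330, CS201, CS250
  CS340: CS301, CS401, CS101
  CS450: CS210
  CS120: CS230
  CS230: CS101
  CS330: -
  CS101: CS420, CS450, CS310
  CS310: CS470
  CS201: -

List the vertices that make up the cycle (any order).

DFS with gray/black marking from CS101:
CS101 gray
  CS420 gray
  CS420 black
  CS450 gray
    CS210 gray
    CS210 black
  CS450 black
  CS310 gray
    CS470 gray
      CS230 gray
        CS230→CS101: CS101 is gray → back edge
Back edge closes the cycle CS101 → CS310 → CS470 → CS230 → CS101; its vertices are {CS101, CS230, CS310, CS470}.

CS101, CS230, CS310, CS470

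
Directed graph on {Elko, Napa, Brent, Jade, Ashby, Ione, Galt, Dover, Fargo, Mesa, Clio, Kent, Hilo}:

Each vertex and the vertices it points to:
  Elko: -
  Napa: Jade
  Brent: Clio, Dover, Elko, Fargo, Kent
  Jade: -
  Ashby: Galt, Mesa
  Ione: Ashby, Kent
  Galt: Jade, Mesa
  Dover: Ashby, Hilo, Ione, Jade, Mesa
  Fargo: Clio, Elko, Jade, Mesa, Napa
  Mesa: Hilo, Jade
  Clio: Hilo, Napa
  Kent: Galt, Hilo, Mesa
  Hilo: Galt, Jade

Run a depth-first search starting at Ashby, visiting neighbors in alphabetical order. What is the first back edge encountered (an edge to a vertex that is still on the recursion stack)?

DFS from Ashby (visiting neighbors in alphabetical order); mark gray on enter, black on exit:
Ashby gray
  Galt gray
    Jade gray
    Jade black
    Mesa gray
      Hilo gray
        Hilo→Galt: Galt is gray → back edge
First back edge: Hilo → Galt.

Hilo->Galt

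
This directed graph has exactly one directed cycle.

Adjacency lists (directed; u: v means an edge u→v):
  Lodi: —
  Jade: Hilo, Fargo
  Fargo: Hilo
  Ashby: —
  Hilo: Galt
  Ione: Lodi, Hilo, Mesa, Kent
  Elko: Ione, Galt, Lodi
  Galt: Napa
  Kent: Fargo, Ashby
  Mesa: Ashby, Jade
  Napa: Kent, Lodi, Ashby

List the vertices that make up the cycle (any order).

Galt, Hilo, Kent, Napa, Fargo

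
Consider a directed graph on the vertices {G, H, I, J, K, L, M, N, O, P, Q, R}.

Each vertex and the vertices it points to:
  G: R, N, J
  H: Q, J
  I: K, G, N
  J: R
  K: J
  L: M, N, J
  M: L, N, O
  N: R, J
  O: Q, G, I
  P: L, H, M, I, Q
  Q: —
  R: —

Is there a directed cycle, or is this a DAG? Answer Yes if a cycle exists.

Yes

DFS with white/gray/black marking, starting from K:
K gray
  J gray
    R gray
    R black
  J black
K black
G gray
  G→R: R black — skip
  N gray
    N→R: R black — skip
    N→J: J black — skip
  N black
  G→J: J black — skip
G black
H gray
  Q gray
  Q black
  H→J: J black — skip
H black
I gray
  I→K: K black — skip
  I→G: G black — skip
  I→N: N black — skip
I black
L gray
  M gray
    M→L: L is gray → back edge
Back edge found, so a cycle exists: L → M → L.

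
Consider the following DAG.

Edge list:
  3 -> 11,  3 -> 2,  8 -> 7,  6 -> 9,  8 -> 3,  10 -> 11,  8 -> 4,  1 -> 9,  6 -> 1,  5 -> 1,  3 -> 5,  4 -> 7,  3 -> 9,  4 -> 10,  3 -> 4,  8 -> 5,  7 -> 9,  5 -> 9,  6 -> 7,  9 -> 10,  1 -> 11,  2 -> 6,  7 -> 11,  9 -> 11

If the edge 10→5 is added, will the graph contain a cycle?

Yes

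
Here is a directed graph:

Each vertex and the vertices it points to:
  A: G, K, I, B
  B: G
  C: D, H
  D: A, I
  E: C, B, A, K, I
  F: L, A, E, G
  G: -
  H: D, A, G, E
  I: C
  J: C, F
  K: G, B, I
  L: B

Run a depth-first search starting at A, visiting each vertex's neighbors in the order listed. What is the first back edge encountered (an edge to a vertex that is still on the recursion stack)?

D→A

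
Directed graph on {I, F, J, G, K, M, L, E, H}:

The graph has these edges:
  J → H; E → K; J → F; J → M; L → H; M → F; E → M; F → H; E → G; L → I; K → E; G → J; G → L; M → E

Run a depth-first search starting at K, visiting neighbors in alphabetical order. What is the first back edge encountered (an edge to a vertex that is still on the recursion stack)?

DFS from K (visiting neighbors in alphabetical order); mark gray on enter, black on exit:
K gray
  E gray
    G gray
      J gray
        F gray
          H gray
          H black
        F black
        J→H: H black — skip
        M gray
          M→E: E is gray → back edge
First back edge: M → E.

M->E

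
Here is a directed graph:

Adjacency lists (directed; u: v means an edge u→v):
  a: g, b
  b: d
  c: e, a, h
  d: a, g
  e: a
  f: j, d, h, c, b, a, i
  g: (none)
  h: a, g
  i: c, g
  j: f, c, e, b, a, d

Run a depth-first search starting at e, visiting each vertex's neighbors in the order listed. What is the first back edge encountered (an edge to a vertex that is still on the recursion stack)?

d→a

DFS from e (visiting each vertex's neighbors in the order listed); mark gray on enter, black on exit:
e gray
  a gray
    g gray
    g black
    b gray
      d gray
        d→a: a is gray → back edge
First back edge: d → a.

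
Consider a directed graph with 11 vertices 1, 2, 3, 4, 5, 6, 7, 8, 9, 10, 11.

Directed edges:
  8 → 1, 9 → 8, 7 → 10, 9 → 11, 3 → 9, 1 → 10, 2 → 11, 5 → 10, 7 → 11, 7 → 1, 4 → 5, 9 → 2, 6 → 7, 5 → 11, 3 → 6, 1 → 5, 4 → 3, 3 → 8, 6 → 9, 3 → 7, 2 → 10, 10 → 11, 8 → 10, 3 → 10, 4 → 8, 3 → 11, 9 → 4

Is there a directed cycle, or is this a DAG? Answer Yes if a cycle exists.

Yes

DFS with white/gray/black marking, starting from 9:
9 gray
  4 gray
    3 gray
      3→9: 9 is gray → back edge
Back edge found, so a cycle exists: 9 → 4 → 3 → 9.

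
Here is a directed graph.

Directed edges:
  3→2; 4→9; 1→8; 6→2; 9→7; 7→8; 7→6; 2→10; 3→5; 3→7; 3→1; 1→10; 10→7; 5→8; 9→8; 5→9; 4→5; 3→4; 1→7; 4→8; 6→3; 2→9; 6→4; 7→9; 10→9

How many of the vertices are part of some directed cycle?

9

A vertex is on a directed cycle iff it belongs to a strongly connected component of size ≥ 2 (or has a self-loop).
The vertices on cycles are {1, 2, 3, 4, 5, 6, 7, 9, 10} — 9 in total.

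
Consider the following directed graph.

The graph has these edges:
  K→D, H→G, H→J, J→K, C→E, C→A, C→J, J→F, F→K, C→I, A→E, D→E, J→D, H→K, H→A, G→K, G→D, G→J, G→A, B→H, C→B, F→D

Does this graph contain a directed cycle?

No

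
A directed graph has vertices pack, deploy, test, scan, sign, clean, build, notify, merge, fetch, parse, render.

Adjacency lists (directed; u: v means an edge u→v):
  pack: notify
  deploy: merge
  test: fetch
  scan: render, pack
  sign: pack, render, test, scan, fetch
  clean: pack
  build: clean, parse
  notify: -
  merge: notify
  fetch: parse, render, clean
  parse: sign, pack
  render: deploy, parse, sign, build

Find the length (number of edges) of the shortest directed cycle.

2

For each vertex v, BFS finds the shortest path from v back to v.
The shortest such closed walk is sign → render → sign, length 2.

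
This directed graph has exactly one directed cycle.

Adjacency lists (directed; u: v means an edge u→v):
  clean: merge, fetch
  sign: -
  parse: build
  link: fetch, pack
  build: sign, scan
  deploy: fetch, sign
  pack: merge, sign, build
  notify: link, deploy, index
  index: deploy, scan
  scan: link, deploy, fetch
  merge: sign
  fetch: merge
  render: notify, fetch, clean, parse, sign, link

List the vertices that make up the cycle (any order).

link, pack, scan, build

DFS with gray/black marking from build:
build gray
  sign gray
  sign black
  scan gray
    link gray
      fetch gray
        merge gray
          merge→sign: sign black — skip
        merge black
      fetch black
      pack gray
        pack→merge: merge black — skip
        pack→sign: sign black — skip
        pack→build: build is gray → back edge
Back edge closes the cycle build → scan → link → pack → build; its vertices are {link, pack, scan, build}.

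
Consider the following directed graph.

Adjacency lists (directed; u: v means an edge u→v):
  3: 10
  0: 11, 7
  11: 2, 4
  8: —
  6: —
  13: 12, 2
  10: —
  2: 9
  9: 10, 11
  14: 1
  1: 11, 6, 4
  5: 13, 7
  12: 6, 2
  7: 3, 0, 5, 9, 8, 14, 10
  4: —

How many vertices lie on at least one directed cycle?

6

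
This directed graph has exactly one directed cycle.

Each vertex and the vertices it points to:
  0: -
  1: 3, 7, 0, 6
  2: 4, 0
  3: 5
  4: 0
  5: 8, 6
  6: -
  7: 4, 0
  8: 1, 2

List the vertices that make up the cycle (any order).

1, 3, 5, 8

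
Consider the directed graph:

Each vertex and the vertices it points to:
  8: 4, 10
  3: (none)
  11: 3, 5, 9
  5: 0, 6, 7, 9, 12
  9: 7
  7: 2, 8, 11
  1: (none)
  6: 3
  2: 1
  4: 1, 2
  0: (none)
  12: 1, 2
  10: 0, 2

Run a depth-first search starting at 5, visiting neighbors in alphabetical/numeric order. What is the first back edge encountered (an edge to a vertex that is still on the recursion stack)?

DFS from 5 (visiting neighbors in alphabetical/numeric order); mark gray on enter, black on exit:
5 gray
  0 gray
  0 black
  6 gray
    3 gray
    3 black
  6 black
  7 gray
    2 gray
      1 gray
      1 black
    2 black
    8 gray
      4 gray
        4→1: 1 black — skip
        4→2: 2 black — skip
      4 black
      10 gray
        10→0: 0 black — skip
        10→2: 2 black — skip
      10 black
    8 black
    11 gray
      11→3: 3 black — skip
      11→5: 5 is gray → back edge
First back edge: 11 → 5.

11->5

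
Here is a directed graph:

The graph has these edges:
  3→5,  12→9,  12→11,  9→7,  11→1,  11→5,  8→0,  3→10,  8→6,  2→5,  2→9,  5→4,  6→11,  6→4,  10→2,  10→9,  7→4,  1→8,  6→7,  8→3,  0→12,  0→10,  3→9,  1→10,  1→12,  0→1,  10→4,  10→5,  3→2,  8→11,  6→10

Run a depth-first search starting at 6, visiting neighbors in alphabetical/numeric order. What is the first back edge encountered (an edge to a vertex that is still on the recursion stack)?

0->1

DFS from 6 (visiting neighbors in alphabetical/numeric order); mark gray on enter, black on exit:
6 gray
  4 gray
  4 black
  7 gray
    7→4: 4 black — skip
  7 black
  10 gray
    2 gray
      5 gray
        5→4: 4 black — skip
      5 black
      9 gray
        9→7: 7 black — skip
      9 black
    2 black
    10→4: 4 black — skip
    10→5: 5 black — skip
    10→9: 9 black — skip
  10 black
  11 gray
    1 gray
      8 gray
        0 gray
          0→1: 1 is gray → back edge
First back edge: 0 → 1.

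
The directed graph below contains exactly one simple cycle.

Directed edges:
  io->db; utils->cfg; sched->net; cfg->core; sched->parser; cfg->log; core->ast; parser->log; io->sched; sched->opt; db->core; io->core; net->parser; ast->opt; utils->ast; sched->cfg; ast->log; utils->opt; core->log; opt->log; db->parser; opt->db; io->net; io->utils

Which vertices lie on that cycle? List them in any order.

DFS with gray/black marking from opt:
opt gray
  log gray
  log black
  db gray
    parser gray
      parser→log: log black — skip
    parser black
    core gray
      core→log: log black — skip
      ast gray
        ast→log: log black — skip
        ast→opt: opt is gray → back edge
Back edge closes the cycle opt → db → core → ast → opt; its vertices are {db, ast, opt, core}.

db, ast, opt, core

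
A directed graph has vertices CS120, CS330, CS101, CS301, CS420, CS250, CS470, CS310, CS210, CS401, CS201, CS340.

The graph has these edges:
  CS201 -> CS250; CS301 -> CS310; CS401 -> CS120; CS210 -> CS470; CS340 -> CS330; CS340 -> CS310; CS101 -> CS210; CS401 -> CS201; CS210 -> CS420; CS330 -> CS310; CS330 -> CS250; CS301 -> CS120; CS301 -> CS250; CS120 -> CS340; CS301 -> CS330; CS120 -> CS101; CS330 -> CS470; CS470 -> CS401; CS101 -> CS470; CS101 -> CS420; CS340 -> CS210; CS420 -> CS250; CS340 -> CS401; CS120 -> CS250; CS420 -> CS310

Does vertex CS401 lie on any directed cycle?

Yes

CS401 is on a cycle iff CS401 can reach itself via ≥1 edge.
CS401 → CS120 → CS340 → CS401 — yes.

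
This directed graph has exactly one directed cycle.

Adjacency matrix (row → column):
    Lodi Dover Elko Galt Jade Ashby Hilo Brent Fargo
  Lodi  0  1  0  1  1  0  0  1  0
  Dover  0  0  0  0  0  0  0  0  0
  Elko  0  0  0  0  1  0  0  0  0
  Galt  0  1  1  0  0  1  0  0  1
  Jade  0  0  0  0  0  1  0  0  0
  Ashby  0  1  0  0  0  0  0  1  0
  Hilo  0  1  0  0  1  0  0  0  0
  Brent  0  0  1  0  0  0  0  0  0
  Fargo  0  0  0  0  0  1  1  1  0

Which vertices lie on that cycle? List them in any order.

Elko, Jade, Ashby, Brent

DFS with gray/black marking from Jade:
Jade gray
  Ashby gray
    Dover gray
    Dover black
    Brent gray
      Elko gray
        Elko→Jade: Jade is gray → back edge
Back edge closes the cycle Jade → Ashby → Brent → Elko → Jade; its vertices are {Elko, Jade, Ashby, Brent}.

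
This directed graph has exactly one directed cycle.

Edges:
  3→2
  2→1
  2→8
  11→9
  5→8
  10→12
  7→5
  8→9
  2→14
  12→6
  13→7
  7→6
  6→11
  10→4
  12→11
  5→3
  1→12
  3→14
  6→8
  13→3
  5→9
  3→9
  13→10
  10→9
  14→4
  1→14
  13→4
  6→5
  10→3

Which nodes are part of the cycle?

1, 2, 3, 5, 6, 12

DFS with gray/black marking from 3:
3 gray
  9 gray
  9 black
  14 gray
    4 gray
    4 black
  14 black
  2 gray
    1 gray
      1→14: 14 black — skip
      12 gray
        6 gray
          8 gray
            8→9: 9 black — skip
          8 black
          11 gray
            11→9: 9 black — skip
          11 black
          5 gray
            5→9: 9 black — skip
            5→3: 3 is gray → back edge
Back edge closes the cycle 3 → 2 → 1 → 12 → 6 → 5 → 3; its vertices are {1, 2, 3, 5, 6, 12}.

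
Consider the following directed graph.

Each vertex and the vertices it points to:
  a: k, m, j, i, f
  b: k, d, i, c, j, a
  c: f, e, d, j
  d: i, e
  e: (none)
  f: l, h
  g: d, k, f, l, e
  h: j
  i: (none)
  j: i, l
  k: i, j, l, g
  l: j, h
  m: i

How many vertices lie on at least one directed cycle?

5

A vertex is on a directed cycle iff it belongs to a strongly connected component of size ≥ 2 (or has a self-loop).
The vertices on cycles are {g, h, j, k, l} — 5 in total.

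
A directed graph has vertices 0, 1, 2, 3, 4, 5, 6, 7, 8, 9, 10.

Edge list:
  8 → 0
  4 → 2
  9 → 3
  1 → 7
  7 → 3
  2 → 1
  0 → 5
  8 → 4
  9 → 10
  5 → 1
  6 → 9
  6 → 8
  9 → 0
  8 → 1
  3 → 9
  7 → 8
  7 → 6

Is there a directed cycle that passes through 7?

7 is on a cycle iff 7 can reach itself via ≥1 edge.
7 → 8 → 1 → 7 — yes.

Yes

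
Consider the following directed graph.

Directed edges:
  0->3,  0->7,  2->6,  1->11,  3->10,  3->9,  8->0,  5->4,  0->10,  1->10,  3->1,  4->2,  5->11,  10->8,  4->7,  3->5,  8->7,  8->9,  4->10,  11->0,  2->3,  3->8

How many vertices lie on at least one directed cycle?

A vertex is on a directed cycle iff it belongs to a strongly connected component of size ≥ 2 (or has a self-loop).
The vertices on cycles are {0, 1, 2, 3, 4, 5, 8, 10, 11} — 9 in total.

9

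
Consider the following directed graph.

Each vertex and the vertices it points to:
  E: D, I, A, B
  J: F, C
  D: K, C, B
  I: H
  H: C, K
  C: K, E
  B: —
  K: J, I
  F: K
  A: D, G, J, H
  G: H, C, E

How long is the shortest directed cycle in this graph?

For each vertex v, BFS finds the shortest path from v back to v.
The shortest such closed walk is E → D → C → E, length 3.

3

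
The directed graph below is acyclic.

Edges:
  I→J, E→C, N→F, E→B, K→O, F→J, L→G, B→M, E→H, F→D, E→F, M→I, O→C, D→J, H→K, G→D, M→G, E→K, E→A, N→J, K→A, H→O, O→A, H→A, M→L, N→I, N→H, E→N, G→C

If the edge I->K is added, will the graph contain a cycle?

No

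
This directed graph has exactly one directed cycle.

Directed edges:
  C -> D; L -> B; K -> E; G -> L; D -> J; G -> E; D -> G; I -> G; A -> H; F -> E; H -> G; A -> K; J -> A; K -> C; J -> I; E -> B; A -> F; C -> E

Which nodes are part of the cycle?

A, C, D, J, K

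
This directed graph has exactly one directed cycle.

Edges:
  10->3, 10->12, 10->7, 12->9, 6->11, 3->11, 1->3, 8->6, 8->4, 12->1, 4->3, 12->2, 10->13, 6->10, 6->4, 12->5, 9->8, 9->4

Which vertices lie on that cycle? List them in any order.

DFS with gray/black marking from 6:
6 gray
  4 gray
    3 gray
      11 gray
      11 black
    3 black
  4 black
  6→11: 11 black — skip
  10 gray
    10→3: 3 black — skip
    12 gray
      9 gray
        9→4: 4 black — skip
        8 gray
          8→6: 6 is gray → back edge
Back edge closes the cycle 6 → 10 → 12 → 9 → 8 → 6; its vertices are {6, 8, 9, 10, 12}.

6, 8, 9, 10, 12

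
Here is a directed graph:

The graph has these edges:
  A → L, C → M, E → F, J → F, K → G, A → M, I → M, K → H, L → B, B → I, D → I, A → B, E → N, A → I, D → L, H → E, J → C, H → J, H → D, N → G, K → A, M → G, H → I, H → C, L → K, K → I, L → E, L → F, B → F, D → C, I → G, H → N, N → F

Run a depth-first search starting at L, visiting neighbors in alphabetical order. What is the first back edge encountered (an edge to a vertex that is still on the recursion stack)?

DFS from L (visiting neighbors in alphabetical order); mark gray on enter, black on exit:
L gray
  B gray
    F gray
    F black
    I gray
      G gray
      G black
      M gray
        M→G: G black — skip
      M black
    I black
  B black
  E gray
    E→F: F black — skip
    N gray
      N→F: F black — skip
      N→G: G black — skip
    N black
  E black
  L→F: F black — skip
  K gray
    A gray
      A→B: B black — skip
      A→I: I black — skip
      A→L: L is gray → back edge
First back edge: A → L.

A->L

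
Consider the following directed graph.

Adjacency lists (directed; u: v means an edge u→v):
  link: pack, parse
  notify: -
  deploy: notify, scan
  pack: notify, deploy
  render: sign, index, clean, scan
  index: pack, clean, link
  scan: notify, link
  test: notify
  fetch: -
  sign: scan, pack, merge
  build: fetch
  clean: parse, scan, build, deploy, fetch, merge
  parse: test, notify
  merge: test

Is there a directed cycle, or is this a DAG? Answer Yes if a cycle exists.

Yes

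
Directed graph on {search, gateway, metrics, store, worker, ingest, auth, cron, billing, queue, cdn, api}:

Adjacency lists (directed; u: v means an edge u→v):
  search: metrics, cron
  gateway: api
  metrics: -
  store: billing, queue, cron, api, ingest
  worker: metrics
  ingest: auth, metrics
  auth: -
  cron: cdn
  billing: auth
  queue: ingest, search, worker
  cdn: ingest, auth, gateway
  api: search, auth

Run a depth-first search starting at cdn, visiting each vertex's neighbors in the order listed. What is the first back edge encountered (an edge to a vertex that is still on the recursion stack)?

DFS from cdn (visiting each vertex's neighbors in the order listed); mark gray on enter, black on exit:
cdn gray
  ingest gray
    auth gray
    auth black
    metrics gray
    metrics black
  ingest black
  cdn→auth: auth black — skip
  gateway gray
    api gray
      search gray
        search→metrics: metrics black — skip
        cron gray
          cron→cdn: cdn is gray → back edge
First back edge: cron → cdn.

cron->cdn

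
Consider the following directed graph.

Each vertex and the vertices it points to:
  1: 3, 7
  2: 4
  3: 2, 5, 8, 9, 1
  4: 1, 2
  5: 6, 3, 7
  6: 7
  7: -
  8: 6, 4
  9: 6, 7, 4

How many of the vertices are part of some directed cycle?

A vertex is on a directed cycle iff it belongs to a strongly connected component of size ≥ 2 (or has a self-loop).
The vertices on cycles are {1, 2, 3, 4, 5, 8, 9} — 7 in total.

7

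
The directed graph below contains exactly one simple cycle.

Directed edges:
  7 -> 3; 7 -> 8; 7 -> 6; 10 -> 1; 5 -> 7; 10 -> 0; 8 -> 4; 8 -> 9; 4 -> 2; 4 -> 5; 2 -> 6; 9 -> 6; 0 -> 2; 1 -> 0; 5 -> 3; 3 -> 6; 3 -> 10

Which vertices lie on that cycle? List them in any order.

DFS with gray/black marking from 5:
5 gray
  3 gray
    6 gray
    6 black
    10 gray
      1 gray
        0 gray
          2 gray
            2→6: 6 black — skip
          2 black
        0 black
      1 black
      10→0: 0 black — skip
    10 black
  3 black
  7 gray
    8 gray
      9 gray
        9→6: 6 black — skip
      9 black
      4 gray
        4→2: 2 black — skip
        4→5: 5 is gray → back edge
Back edge closes the cycle 5 → 7 → 8 → 4 → 5; its vertices are {4, 5, 7, 8}.

4, 5, 7, 8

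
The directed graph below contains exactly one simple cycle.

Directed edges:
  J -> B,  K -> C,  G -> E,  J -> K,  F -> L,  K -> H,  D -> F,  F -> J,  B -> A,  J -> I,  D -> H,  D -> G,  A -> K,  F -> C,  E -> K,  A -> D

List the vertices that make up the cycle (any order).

DFS with gray/black marking from D:
D gray
  F gray
    C gray
    C black
    L gray
    L black
    J gray
      I gray
      I black
      B gray
        A gray
          A→D: D is gray → back edge
Back edge closes the cycle D → F → J → B → A → D; its vertices are {A, B, D, F, J}.

A, B, D, F, J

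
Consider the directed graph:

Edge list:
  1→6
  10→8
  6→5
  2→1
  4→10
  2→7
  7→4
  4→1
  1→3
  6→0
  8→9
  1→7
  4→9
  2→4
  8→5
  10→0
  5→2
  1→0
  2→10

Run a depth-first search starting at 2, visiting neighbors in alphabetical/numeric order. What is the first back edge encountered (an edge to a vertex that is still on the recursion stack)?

5->2

DFS from 2 (visiting neighbors in alphabetical/numeric order); mark gray on enter, black on exit:
2 gray
  1 gray
    0 gray
    0 black
    3 gray
    3 black
    6 gray
      6→0: 0 black — skip
      5 gray
        5→2: 2 is gray → back edge
First back edge: 5 → 2.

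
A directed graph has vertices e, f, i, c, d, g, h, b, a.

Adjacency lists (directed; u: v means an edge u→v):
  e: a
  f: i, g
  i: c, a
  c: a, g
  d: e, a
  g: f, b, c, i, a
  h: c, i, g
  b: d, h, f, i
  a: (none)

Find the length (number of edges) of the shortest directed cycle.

For each vertex v, BFS finds the shortest path from v back to v.
The shortest such closed walk is g → c → g, length 2.

2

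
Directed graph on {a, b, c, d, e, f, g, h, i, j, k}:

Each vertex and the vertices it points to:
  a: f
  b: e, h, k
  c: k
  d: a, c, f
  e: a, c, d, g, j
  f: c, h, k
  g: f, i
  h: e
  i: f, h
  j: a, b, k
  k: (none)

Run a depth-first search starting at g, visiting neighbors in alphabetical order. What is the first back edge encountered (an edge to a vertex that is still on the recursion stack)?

a→f

DFS from g (visiting neighbors in alphabetical order); mark gray on enter, black on exit:
g gray
  f gray
    c gray
      k gray
      k black
    c black
    h gray
      e gray
        a gray
          a→f: f is gray → back edge
First back edge: a → f.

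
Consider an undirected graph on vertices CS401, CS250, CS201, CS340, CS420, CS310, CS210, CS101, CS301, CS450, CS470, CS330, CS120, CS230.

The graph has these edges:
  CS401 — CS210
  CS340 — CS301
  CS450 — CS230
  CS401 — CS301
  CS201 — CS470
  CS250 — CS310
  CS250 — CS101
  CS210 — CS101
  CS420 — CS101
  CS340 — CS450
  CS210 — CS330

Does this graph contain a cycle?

No

DFS, tracking each vertex's parent; an edge to a visited non-parent vertex closes a cycle.
Start from CS120:
visit CS120 (parent –)
visit CS401 (parent –)
  visit CS210 (parent CS401)
    visit CS101 (parent CS210)
      visit CS250 (parent CS101)
        visit CS310 (parent CS250)
          CS310–CS250: parent, skip
        CS250–CS101: parent, skip
      visit CS420 (parent CS101)
        CS420–CS101: parent, skip
      CS101–CS210: parent, skip
    CS210–CS401: parent, skip
    visit CS330 (parent CS210)
      CS330–CS210: parent, skip
  visit CS301 (parent CS401)
    CS301–CS401: parent, skip
    visit CS340 (parent CS301)
      visit CS450 (parent CS340)
        visit CS230 (parent CS450)
          CS230–CS450: parent, skip
        CS450–CS340: parent, skip
      CS340–CS301: parent, skip
visit CS201 (parent –)
  visit CS470 (parent CS201)
    CS470–CS201: parent, skip
No non-parent visited neighbor found — the graph is a forest.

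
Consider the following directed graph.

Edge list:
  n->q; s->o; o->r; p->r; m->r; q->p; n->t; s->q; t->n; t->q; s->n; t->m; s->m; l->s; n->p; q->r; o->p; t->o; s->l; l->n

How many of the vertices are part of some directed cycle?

4

A vertex is on a directed cycle iff it belongs to a strongly connected component of size ≥ 2 (or has a self-loop).
The vertices on cycles are {l, n, s, t} — 4 in total.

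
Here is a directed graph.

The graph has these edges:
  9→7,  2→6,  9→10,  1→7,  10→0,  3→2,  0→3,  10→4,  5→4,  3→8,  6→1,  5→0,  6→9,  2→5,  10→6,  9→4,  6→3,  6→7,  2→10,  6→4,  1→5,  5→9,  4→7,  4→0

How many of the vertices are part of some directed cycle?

9

A vertex is on a directed cycle iff it belongs to a strongly connected component of size ≥ 2 (or has a self-loop).
The vertices on cycles are {0, 1, 2, 3, 4, 5, 6, 9, 10} — 9 in total.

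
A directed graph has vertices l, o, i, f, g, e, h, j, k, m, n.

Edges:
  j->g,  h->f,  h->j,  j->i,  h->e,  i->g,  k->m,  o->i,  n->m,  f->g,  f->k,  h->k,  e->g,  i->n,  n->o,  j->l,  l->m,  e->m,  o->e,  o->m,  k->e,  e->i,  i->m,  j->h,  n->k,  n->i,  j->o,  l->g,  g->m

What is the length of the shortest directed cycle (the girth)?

2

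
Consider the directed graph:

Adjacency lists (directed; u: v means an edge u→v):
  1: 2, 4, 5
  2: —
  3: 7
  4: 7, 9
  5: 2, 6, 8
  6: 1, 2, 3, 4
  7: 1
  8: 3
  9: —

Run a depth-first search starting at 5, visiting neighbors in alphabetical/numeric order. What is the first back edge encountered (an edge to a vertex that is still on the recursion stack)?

7->1

DFS from 5 (visiting neighbors in alphabetical/numeric order); mark gray on enter, black on exit:
5 gray
  2 gray
  2 black
  6 gray
    1 gray
      1→2: 2 black — skip
      4 gray
        7 gray
          7→1: 1 is gray → back edge
First back edge: 7 → 1.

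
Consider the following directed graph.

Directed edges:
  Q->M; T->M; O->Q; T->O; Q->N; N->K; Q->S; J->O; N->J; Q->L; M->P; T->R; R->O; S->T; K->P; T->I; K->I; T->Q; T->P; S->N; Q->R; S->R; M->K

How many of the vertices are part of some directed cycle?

7

A vertex is on a directed cycle iff it belongs to a strongly connected component of size ≥ 2 (or has a self-loop).
The vertices on cycles are {J, N, O, Q, R, S, T} — 7 in total.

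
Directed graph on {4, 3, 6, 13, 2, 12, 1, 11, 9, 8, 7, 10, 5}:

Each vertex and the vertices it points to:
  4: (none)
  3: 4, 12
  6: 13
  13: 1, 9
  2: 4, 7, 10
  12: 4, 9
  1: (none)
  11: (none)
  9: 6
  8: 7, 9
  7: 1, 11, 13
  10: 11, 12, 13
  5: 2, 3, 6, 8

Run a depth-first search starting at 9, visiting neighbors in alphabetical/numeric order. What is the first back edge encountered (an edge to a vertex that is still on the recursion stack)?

DFS from 9 (visiting neighbors in alphabetical/numeric order); mark gray on enter, black on exit:
9 gray
  6 gray
    13 gray
      1 gray
      1 black
      13→9: 9 is gray → back edge
First back edge: 13 → 9.

13→9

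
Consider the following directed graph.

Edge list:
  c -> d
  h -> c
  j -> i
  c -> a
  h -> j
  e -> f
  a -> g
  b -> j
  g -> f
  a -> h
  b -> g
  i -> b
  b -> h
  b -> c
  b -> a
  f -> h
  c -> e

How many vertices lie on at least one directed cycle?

9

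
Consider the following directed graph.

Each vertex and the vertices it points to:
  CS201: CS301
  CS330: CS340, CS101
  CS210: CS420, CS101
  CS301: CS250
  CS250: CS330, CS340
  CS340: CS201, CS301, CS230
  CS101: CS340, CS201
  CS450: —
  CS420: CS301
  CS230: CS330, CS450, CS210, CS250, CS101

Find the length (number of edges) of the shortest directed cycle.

For each vertex v, BFS finds the shortest path from v back to v.
The shortest such closed walk is CS230 → CS101 → CS340 → CS230, length 3.

3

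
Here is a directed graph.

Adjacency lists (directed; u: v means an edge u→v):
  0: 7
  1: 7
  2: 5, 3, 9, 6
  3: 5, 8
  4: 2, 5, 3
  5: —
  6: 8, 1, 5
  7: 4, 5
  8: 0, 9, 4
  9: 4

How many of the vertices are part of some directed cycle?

A vertex is on a directed cycle iff it belongs to a strongly connected component of size ≥ 2 (or has a self-loop).
The vertices on cycles are {0, 1, 2, 3, 4, 6, 7, 8, 9} — 9 in total.

9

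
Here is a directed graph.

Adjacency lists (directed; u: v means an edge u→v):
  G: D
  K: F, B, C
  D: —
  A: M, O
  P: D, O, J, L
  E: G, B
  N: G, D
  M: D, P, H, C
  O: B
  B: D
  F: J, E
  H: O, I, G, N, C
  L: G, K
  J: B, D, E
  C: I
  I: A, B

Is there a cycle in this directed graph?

DFS with white/gray/black marking, starting from N:
N gray
  G gray
    D gray
    D black
  G black
  N→D: D black — skip
N black
K gray
  F gray
    J gray
      B gray
        B→D: D black — skip
      B black
      J→D: D black — skip
      E gray
        E→G: G black — skip
        E→B: B black — skip
      E black
    J black
    F→E: E black — skip
  F black
  K→B: B black — skip
  C gray
    I gray
      A gray
        M gray
          M→D: D black — skip
          P gray
            P→D: D black — skip
            O gray
              O→B: B black — skip
            O black
            P→J: J black — skip
            L gray
              L→G: G black — skip
              L→K: K is gray → back edge
Back edge found, so a cycle exists: K → C → I → A → M → P → L → K.

Yes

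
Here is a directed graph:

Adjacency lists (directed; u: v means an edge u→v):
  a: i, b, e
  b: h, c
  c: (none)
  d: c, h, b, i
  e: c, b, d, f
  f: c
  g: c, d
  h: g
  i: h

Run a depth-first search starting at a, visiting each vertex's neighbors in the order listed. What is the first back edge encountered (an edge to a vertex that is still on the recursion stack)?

DFS from a (visiting each vertex's neighbors in the order listed); mark gray on enter, black on exit:
a gray
  i gray
    h gray
      g gray
        c gray
        c black
        d gray
          d→c: c black — skip
          d→h: h is gray → back edge
First back edge: d → h.

d->h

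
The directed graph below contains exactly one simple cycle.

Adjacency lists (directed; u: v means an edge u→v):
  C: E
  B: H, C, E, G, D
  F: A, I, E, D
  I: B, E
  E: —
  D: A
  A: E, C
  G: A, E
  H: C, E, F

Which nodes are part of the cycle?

DFS with gray/black marking from B:
B gray
  H gray
    C gray
      E gray
      E black
    C black
    H→E: E black — skip
    F gray
      A gray
        A→E: E black — skip
        A→C: C black — skip
      A black
      I gray
        I→B: B is gray → back edge
Back edge closes the cycle B → H → F → I → B; its vertices are {B, F, H, I}.

B, F, H, I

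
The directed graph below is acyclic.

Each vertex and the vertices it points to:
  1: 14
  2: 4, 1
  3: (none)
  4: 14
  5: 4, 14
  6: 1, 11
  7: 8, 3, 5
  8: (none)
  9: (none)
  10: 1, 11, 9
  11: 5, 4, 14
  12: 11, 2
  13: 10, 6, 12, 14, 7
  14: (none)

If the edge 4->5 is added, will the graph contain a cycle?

Adding 4→5 creates a cycle iff 5 can already reach 4.
Path from 5: 5 → 4.
So 5 → … → 4 → 5 is a cycle.

Yes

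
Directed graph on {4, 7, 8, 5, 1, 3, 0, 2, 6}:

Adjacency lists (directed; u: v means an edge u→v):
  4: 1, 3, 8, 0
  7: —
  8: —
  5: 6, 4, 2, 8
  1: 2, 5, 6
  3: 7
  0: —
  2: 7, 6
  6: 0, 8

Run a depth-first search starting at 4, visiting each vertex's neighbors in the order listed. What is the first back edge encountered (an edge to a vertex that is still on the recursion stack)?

DFS from 4 (visiting each vertex's neighbors in the order listed); mark gray on enter, black on exit:
4 gray
  1 gray
    2 gray
      7 gray
      7 black
      6 gray
        0 gray
        0 black
        8 gray
        8 black
      6 black
    2 black
    5 gray
      5→6: 6 black — skip
      5→4: 4 is gray → back edge
First back edge: 5 → 4.

5→4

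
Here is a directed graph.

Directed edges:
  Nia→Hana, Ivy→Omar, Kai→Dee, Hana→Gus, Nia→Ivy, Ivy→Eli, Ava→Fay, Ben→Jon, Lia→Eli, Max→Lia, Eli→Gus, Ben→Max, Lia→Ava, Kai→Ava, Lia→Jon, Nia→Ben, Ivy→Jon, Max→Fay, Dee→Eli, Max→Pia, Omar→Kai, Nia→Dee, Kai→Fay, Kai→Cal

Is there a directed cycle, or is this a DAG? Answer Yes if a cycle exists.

No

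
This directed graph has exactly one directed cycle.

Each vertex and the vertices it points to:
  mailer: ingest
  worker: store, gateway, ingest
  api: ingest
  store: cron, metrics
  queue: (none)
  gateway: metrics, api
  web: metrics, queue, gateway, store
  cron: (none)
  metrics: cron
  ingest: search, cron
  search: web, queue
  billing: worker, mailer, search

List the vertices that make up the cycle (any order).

api, web, ingest, search, gateway

DFS with gray/black marking from search:
search gray
  web gray
    metrics gray
      cron gray
      cron black
    metrics black
    queue gray
    queue black
    gateway gray
      gateway→metrics: metrics black — skip
      api gray
        ingest gray
          ingest→search: search is gray → back edge
Back edge closes the cycle search → web → gateway → api → ingest → search; its vertices are {api, web, ingest, search, gateway}.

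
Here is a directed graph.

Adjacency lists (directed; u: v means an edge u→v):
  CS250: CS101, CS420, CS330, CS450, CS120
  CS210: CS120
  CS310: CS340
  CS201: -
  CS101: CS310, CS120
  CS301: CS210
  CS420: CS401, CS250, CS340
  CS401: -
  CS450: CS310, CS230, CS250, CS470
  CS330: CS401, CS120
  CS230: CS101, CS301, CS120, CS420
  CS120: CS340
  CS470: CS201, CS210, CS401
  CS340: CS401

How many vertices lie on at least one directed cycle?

4

A vertex is on a directed cycle iff it belongs to a strongly connected component of size ≥ 2 (or has a self-loop).
The vertices on cycles are {CS230, CS250, CS420, CS450} — 4 in total.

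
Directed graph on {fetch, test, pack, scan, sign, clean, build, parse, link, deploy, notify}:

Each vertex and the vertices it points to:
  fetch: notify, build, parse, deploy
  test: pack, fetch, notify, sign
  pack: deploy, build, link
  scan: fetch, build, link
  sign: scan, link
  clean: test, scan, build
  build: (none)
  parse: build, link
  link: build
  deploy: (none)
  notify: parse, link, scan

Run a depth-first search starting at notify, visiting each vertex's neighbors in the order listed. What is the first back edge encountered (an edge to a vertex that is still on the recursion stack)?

fetch→notify

DFS from notify (visiting each vertex's neighbors in the order listed); mark gray on enter, black on exit:
notify gray
  parse gray
    build gray
    build black
    link gray
      link→build: build black — skip
    link black
  parse black
  notify→link: link black — skip
  scan gray
    fetch gray
      fetch→notify: notify is gray → back edge
First back edge: fetch → notify.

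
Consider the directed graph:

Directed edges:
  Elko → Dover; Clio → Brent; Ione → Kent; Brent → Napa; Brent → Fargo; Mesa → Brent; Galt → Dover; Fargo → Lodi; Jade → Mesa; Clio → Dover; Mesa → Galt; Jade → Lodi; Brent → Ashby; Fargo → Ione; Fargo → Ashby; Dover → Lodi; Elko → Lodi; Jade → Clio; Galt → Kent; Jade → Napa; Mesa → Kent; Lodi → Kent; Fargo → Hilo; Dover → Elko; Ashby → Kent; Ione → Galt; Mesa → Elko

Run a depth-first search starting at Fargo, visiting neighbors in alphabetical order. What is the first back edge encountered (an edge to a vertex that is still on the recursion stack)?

Elko→Dover

DFS from Fargo (visiting neighbors in alphabetical order); mark gray on enter, black on exit:
Fargo gray
  Ashby gray
    Kent gray
    Kent black
  Ashby black
  Hilo gray
  Hilo black
  Ione gray
    Galt gray
      Dover gray
        Elko gray
          Elko→Dover: Dover is gray → back edge
First back edge: Elko → Dover.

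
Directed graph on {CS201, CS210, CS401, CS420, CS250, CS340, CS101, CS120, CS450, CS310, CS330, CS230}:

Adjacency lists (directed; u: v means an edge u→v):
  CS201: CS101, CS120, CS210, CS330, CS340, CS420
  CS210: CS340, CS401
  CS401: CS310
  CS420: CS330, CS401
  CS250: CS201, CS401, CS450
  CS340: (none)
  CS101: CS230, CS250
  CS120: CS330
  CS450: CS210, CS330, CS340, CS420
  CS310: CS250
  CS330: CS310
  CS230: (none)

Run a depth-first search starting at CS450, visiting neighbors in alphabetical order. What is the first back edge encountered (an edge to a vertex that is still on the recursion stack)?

CS101→CS250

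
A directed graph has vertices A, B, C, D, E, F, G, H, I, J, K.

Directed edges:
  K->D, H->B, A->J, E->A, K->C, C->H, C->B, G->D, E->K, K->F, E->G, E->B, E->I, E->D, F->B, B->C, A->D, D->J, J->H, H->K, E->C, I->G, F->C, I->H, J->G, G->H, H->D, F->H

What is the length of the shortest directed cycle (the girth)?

2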